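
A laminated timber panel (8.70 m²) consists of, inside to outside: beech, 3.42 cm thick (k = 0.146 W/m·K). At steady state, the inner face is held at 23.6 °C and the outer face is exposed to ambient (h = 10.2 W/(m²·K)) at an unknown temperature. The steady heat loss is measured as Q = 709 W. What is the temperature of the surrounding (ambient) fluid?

Series resistances:
  R_beech = L/(kA) = 0.0342/(0.146·8.70) = 0.02692 K/W
  R_conv,out = 1/(hA) = 1/(10.2·8.70) = 0.01127 K/W
ΣR = 0.03819 K/W
ΔT = Q·ΣR = 709 × 0.03819 = 27.08 K
Heat flows outward, so T_out = T_in − ΔT = 23.6 − 27.08 = -3.48 °C

T_out = -3.48 °C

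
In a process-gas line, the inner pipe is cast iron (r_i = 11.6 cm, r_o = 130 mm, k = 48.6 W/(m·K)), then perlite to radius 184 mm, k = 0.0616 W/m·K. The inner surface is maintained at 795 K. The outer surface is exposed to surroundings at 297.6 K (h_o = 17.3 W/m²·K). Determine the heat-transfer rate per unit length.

Resistance network (inner→outer):
  R'_cast iron = ln(0.130/0.116)/(2πk) = 0.1139/(2π·48.6) = 3.731×10^-4 m·K/W
  R'_perlite = ln(0.184/0.130)/(2πk) = 0.3474/(2π·0.0616) = 0.8976 m·K/W
  R'_conv,out = 1/(2πr h) = 1/(2π·0.184·17.3) = 0.05000 m·K/W
ΣR = 3.731×10^-4 + 0.8976 + 0.05000 = 0.9480 m·K/W
Q' = ΔT/ΣR = (795 K − 297.6 K)/0.9480 = 525 W/m

Q' = 525 W/m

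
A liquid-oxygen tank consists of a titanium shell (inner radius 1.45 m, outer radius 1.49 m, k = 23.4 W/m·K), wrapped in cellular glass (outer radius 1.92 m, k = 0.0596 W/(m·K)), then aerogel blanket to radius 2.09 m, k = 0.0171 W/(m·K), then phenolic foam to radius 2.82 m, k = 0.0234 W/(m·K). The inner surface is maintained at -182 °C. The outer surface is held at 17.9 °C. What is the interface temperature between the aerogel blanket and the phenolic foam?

T = -84.9 °C

Series thermal resistances, inner to outer:
  R_titanium = (1/1.45 − 1/1.49)/(4πk) = 0.01851/(4π·23.4) = 6.296×10^-5 K/W
  R_cellular glass = (1/1.49 − 1/1.92)/(4πk) = 0.1503/(4π·0.0596) = 0.2007 K/W
  R_aerogel blanket = (1/1.92 − 1/2.09)/(4πk) = 0.04236/(4π·0.0171) = 0.1971 K/W
  R_phenolic foam = (1/2.09 − 1/2.82)/(4πk) = 0.1239/(4π·0.0234) = 0.4212 K/W
ΣR = 6.296×10^-5 + 0.2007 + 0.1971 + 0.4212 = 0.8191 K/W
Q = ΔT/ΣR = (-182 °C − 17.9 °C)/0.8191 = -244.0 W
From the inner boundary to the aerogel blanket/phenolic foam interface, ΣR_partial = 0.3979 K/W.
T_interface = T_in − Q·ΣR_partial = -182 °C − (-244.0)(0.3979) = -84.9 °C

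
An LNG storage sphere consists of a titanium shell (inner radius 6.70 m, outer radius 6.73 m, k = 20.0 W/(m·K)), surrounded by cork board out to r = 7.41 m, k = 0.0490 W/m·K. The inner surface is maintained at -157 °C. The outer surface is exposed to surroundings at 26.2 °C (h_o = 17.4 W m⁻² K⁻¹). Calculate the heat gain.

Series thermal resistances, inner to outer:
  R_titanium = (1/6.70 − 1/6.73)/(4πk) = 6.653×10^-4/(4π·20.0) = 2.647×10^-6 K/W
  R_cork board = (1/6.73 − 1/7.41)/(4πk) = 0.01364/(4π·0.0490) = 0.02214 K/W
  R_conv,out = 1/(4πr²h) = 1/(4π·7.41²·17.4) = 8.329×10^-5 K/W
ΣR = 2.647×10^-6 + 0.02214 + 8.329×10^-5 = 0.02223 K/W
Q = ΔT/ΣR = (-157 °C − 26.2 °C)/0.02223 = -8240 W
(Negative Q ⇒ heat flows inward; heat gain = 8240 W.)

Q = 8.24 kW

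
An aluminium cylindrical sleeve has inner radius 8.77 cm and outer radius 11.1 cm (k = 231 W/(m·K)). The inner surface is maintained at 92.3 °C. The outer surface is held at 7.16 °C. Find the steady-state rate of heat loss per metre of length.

Q' = 5.24×10^5 W/m

Q' = 2πk·ΔT/ln(r₂/r₁) = 2π × 231 × 85.14 / ln(0.111/0.0877) = 5.24×10^5 W/m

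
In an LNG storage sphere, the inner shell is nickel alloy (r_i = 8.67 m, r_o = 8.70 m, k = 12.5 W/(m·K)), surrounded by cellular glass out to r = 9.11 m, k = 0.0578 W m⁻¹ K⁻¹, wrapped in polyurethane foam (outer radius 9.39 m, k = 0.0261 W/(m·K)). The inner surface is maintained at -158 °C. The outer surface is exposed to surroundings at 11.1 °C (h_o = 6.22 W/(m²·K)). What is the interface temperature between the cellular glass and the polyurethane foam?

Resistance network (inner→outer):
  R_nickel alloy = (1/8.67 − 1/8.70)/(4πk) = 3.977×10^-4/(4π·12.5) = 2.532×10^-6 K/W
  R_cellular glass = (1/8.70 − 1/9.11)/(4πk) = 0.005173/(4π·0.0578) = 0.007122 K/W
  R_polyurethane foam = (1/9.11 − 1/9.39)/(4πk) = 0.003273/(4π·0.0261) = 0.009980 K/W
  R_conv,out = 1/(4πr²h) = 1/(4π·9.39²·6.22) = 1.451×10^-4 K/W
ΣR = 2.532×10^-6 + 0.007122 + 0.009980 + 1.451×10^-4 = 0.01725 K/W
Q = ΔT/ΣR = (-158 °C − 11.1 °C)/0.01725 = -9803 W
From the inner boundary to the cellular glass/polyurethane foam interface, ΣR_partial = 0.007125 K/W.
T_interface = T_in − Q·ΣR_partial = -158 °C − (-9803)(0.007125) = -88.2 °C

T = -88.2 °C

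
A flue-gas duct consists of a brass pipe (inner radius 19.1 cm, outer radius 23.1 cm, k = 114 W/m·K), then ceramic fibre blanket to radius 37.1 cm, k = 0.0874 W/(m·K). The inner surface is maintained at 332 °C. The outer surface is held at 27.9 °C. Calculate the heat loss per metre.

Series thermal resistances, inner to outer:
  R'_brass = ln(0.231/0.191)/(2πk) = 0.1901/(2π·114) = 2.655×10^-4 m·K/W
  R'_ceramic fibre blanket = ln(0.371/0.231)/(2πk) = 0.4738/(2π·0.0874) = 0.8628 m·K/W
ΣR = 2.655×10^-4 + 0.8628 = 0.8631 m·K/W
Q' = ΔT/ΣR = (332 °C − 27.9 °C)/0.8631 = 352 W/m

Q' = 352 W/m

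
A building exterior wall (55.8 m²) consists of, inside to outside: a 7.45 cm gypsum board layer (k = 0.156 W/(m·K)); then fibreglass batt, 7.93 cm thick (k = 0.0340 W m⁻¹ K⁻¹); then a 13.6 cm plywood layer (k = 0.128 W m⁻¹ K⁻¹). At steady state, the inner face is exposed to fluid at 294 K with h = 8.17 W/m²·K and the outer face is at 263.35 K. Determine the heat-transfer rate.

Series thermal resistances, inner to outer:
  R_conv,in = 1/(hA) = 1/(8.17·55.8) = 0.002194 K/W
  R_gypsum board = L/(kA) = 0.0745/(0.156·55.8) = 0.008558 K/W
  R_fibreglass batt = L/(kA) = 0.0793/(0.0340·55.8) = 0.04180 K/W
  R_plywood = L/(kA) = 0.136/(0.128·55.8) = 0.01904 K/W
ΣR = 0.002194 + 0.008558 + 0.04180 + 0.01904 = 0.07159 K/W
Q = ΔT/ΣR = (294 K − 263.35 K)/0.07159 = 428 W

Q = 428 W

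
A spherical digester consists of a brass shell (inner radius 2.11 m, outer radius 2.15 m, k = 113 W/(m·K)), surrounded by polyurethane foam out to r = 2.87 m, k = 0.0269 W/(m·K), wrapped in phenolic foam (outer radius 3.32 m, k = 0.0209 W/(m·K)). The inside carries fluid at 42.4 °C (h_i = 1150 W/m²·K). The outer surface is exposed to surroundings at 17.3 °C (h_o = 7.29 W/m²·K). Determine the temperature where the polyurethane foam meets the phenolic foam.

T = 25.9 °C

Series thermal resistances, inner to outer:
  R_conv,in = 1/(4πr²h) = 1/(4π·2.11²·1150) = 1.554×10^-5 K/W
  R_brass = (1/2.11 − 1/2.15)/(4πk) = 0.008817/(4π·113) = 6.209×10^-6 K/W
  R_polyurethane foam = (1/2.15 − 1/2.87)/(4πk) = 0.1167/(4π·0.0269) = 0.3452 K/W
  R_phenolic foam = (1/2.87 − 1/3.32)/(4πk) = 0.04723/(4π·0.0209) = 0.1798 K/W
  R_conv,out = 1/(4πr²h) = 1/(4π·3.32²·7.29) = 9.903×10^-4 K/W
ΣR = 1.554×10^-5 + 6.209×10^-6 + 0.3452 + 0.1798 + 9.903×10^-4 = 0.5260 K/W
Q = ΔT/ΣR = (42.4 °C − 17.3 °C)/0.5260 = 47.72 W
From the inner boundary to the polyurethane foam/phenolic foam interface, ΣR_partial = 0.3452 K/W.
T_interface = T_in − Q·ΣR_partial = 42.4 °C − (47.72)(0.3452) = 25.9 °C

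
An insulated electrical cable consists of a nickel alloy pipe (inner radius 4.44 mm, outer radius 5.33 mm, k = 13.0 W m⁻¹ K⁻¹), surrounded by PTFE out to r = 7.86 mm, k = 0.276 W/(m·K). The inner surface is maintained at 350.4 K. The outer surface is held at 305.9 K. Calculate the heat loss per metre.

Q' = 197 W/m

Resistance network (inner→outer):
  R'_nickel alloy = ln(0.00533/0.00444)/(2πk) = 0.1827/(2π·13.0) = 0.002237 m·K/W
  R'_PTFE = ln(0.00786/0.00533)/(2πk) = 0.3884/(2π·0.276) = 0.2240 m·K/W
ΣR = 0.002237 + 0.2240 = 0.2262 m·K/W
Q' = ΔT/ΣR = (350.4 K − 305.9 K)/0.2262 = 197 W/m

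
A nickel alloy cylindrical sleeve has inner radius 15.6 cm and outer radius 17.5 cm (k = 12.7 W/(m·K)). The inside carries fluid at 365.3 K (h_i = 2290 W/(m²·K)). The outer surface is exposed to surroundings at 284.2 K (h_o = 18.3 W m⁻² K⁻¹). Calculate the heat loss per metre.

Series thermal resistances, inner to outer:
  R'_conv,in = 1/(2πr h) = 1/(2π·0.156·2290) = 4.455×10^-4 m·K/W
  R'_nickel alloy = ln(0.175/0.156)/(2πk) = 0.1149/(2π·12.7) = 0.001440 m·K/W
  R'_conv,out = 1/(2πr h) = 1/(2π·0.175·18.3) = 0.04970 m·K/W
ΣR = 4.455×10^-4 + 0.001440 + 0.04970 = 0.05159 m·K/W
Q' = ΔT/ΣR = (365.3 K − 284.2 K)/0.05159 = 1570 W/m

Q' = 1570 W/m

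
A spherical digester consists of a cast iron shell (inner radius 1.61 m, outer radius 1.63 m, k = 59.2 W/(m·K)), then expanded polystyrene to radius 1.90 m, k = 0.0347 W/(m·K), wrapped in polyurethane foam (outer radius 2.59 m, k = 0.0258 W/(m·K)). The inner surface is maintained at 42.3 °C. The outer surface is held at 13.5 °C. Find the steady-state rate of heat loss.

Q = 45.5 W

Resistance network (inner→outer):
  R_cast iron = (1/1.61 − 1/1.63)/(4πk) = 0.007621/(4π·59.2) = 1.024×10^-5 K/W
  R_expanded polystyrene = (1/1.63 − 1/1.90)/(4πk) = 0.08718/(4π·0.0347) = 0.1999 K/W
  R_polyurethane foam = (1/1.90 − 1/2.59)/(4πk) = 0.1402/(4π·0.0258) = 0.4325 K/W
ΣR = 1.024×10^-5 + 0.1999 + 0.4325 = 0.6324 K/W
Q = ΔT/ΣR = (42.3 °C − 13.5 °C)/0.6324 = 45.5 W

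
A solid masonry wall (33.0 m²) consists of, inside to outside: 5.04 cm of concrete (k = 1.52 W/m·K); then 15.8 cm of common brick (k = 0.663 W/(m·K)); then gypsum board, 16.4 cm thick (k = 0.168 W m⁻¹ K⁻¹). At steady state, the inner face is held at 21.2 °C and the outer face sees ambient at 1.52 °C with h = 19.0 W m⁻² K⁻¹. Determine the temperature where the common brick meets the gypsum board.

Treat each layer as a resistance in series:
  R_concrete = L/(kA) = 0.0504/(1.52·33.0) = 0.001005 K/W
  R_common brick = L/(kA) = 0.158/(0.663·33.0) = 0.007222 K/W
  R_gypsum board = L/(kA) = 0.164/(0.168·33.0) = 0.02958 K/W
  R_conv,out = 1/(hA) = 1/(19.0·33.0) = 0.001595 K/W
ΣR = 0.001005 + 0.007222 + 0.02958 + 0.001595 = 0.03940 K/W
Q = ΔT/ΣR = (21.2 °C − 1.52 °C)/0.03940 = 499.5 W
From the inner boundary to the common brick/gypsum board interface, ΣR_partial = 0.008227 K/W.
T_interface = T_in − Q·ΣR_partial = 21.2 °C − (499.5)(0.008227) = 17.1 °C

T = 17.1 °C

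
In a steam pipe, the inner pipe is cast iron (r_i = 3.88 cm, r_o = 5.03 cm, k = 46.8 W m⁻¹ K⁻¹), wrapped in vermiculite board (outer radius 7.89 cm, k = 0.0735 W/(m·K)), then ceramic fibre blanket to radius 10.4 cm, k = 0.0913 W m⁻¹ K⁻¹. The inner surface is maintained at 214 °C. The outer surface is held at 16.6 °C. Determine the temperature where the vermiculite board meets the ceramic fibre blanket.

Series thermal resistances, inner to outer:
  R'_cast iron = ln(0.0503/0.0388)/(2πk) = 0.2596/(2π·46.8) = 8.828×10^-4 m·K/W
  R'_vermiculite board = ln(0.0789/0.0503)/(2πk) = 0.4502/(2π·0.0735) = 0.9748 m·K/W
  R'_ceramic fibre blanket = ln(0.104/0.0789)/(2πk) = 0.2762/(2π·0.0913) = 0.4815 m·K/W
ΣR = 8.828×10^-4 + 0.9748 + 0.4815 = 1.457 m·K/W
Q' = ΔT/ΣR = (214 °C − 16.6 °C)/1.457 = 135.5 W/m
From the inner boundary to the vermiculite board/ceramic fibre blanket interface, ΣR_partial = 0.9757 m·K/W.
T_interface = T_in − Q'·ΣR_partial = 214 °C − (135.5)(0.9757) = 81.8 °C

T = 81.8 °C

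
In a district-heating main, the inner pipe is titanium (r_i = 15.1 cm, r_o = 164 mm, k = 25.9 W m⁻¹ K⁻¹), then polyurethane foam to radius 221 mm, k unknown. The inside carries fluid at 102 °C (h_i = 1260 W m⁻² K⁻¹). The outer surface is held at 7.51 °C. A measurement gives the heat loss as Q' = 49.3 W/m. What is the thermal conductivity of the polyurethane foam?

ΣR = ΔT/Q' = |102 − 7.51|/49.3 = 1.917 m·K/W
Known resistances:
  R'_conv,in = 1/(2πr h) = 1/(2π·0.151·1260) = 8.365×10^-4 m·K/W
  R'_titanium = ln(0.164/0.151)/(2πk) = 0.08259/(2π·25.9) = 5.075×10^-4 m·K/W
R_polyurethane foam = ΣR − ΣR_known = 1.917 − 0.001344 = 1.916 m·K/W
ln(r₂/r₁)/(2πk) = 1.916 ⇒ k = 0.2983/(2π·1.916) = 0.0248 W/m·K

k = 0.0248 W/m·K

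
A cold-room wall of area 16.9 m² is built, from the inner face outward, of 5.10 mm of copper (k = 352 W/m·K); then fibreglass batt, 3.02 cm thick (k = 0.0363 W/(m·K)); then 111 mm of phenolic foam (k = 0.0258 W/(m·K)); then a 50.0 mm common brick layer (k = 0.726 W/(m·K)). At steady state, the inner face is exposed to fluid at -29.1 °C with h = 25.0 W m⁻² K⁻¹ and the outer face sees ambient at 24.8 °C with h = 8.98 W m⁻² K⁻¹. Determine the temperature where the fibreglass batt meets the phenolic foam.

Treat each layer as a resistance in series:
  R_conv,in = 1/(hA) = 1/(25.0·16.9) = 0.002367 K/W
  R_copper = L/(kA) = 0.00510/(352·16.9) = 8.573×10^-7 K/W
  R_fibreglass batt = L/(kA) = 0.0302/(0.0363·16.9) = 0.04923 K/W
  R_phenolic foam = L/(kA) = 0.111/(0.0258·16.9) = 0.2546 K/W
  R_common brick = L/(kA) = 0.0500/(0.726·16.9) = 0.004075 K/W
  R_conv,out = 1/(hA) = 1/(8.98·16.9) = 0.006589 K/W
ΣR = 0.002367 + 8.573×10^-7 + 0.04923 + 0.2546 + 0.004075 + 0.006589 = 0.3169 K/W
Q = ΔT/ΣR = (-29.1 °C − 24.8 °C)/0.3169 = -170.1 W
From the inner boundary to the fibreglass batt/phenolic foam interface, ΣR_partial = 0.05160 K/W.
T_interface = T_in − Q·ΣR_partial = -29.1 °C − (-170.1)(0.05160) = -20.3 °C

T = -20.3 °C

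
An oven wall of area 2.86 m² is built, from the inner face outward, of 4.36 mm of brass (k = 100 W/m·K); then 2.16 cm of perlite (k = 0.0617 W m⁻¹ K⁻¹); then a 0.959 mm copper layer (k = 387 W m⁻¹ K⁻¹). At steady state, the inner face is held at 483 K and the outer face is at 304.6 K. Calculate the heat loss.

Resistance network (inner→outer):
  R_brass = L/(kA) = 0.00436/(100·2.86) = 1.524×10^-5 K/W
  R_perlite = L/(kA) = 0.0216/(0.0617·2.86) = 0.1224 K/W
  R_copper = L/(kA) = 9.59×10^-4/(387·2.86) = 8.664×10^-7 K/W
ΣR = 1.524×10^-5 + 0.1224 + 8.664×10^-7 = 0.1224 K/W
Q = ΔT/ΣR = (483 K − 304.6 K)/0.1224 = 1460 W

Q = 1460 W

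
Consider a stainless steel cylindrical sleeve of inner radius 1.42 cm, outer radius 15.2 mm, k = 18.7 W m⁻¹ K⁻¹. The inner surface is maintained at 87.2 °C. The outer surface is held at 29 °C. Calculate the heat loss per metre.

Q' = 2πk·ΔT/ln(r₂/r₁) = 2π × 18.7 × 58.2 / ln(0.0152/0.0142) = 1.00×10^5 W/m

Q' = 1.00×10^5 W/m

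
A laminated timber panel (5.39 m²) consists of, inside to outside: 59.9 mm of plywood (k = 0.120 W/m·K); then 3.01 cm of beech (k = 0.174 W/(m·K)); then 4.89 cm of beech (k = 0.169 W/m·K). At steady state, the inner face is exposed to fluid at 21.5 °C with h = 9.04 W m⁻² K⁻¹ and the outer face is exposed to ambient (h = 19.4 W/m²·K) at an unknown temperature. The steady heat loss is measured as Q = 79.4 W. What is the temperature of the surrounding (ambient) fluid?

T_out = 4.95 °C

Series resistances:
  R_conv,in = 1/(hA) = 1/(9.04·5.39) = 0.02052 K/W
  R_plywood = L/(kA) = 0.0599/(0.120·5.39) = 0.09261 K/W
  R_beech = L/(kA) = 0.0301/(0.174·5.39) = 0.03209 K/W
  R_beech = L/(kA) = 0.0489/(0.169·5.39) = 0.05368 K/W
  R_conv,out = 1/(hA) = 1/(19.4·5.39) = 0.009563 K/W
ΣR = 0.2085 K/W
ΔT = Q·ΣR = 79.4 × 0.2085 = 16.55 K
Heat flows outward, so T_out = T_in − ΔT = 21.5 − 16.55 = 4.95 °C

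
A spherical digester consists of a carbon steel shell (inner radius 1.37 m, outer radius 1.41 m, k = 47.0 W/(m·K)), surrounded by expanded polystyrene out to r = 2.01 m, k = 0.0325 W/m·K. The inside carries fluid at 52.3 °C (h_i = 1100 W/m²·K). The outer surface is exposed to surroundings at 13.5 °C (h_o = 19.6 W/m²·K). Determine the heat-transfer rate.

Q = 74.7 W

Resistance network (inner→outer):
  R_conv,in = 1/(4πr²h) = 1/(4π·1.37²·1100) = 3.854×10^-5 K/W
  R_carbon steel = (1/1.37 − 1/1.41)/(4πk) = 0.02071/(4π·47.0) = 3.506×10^-5 K/W
  R_expanded polystyrene = (1/1.41 − 1/2.01)/(4πk) = 0.2117/(4π·0.0325) = 0.5184 K/W
  R_conv,out = 1/(4πr²h) = 1/(4π·2.01²·19.6) = 0.001005 K/W
ΣR = 3.854×10^-5 + 3.506×10^-5 + 0.5184 + 0.001005 = 0.5195 K/W
Q = ΔT/ΣR = (52.3 °C − 13.5 °C)/0.5195 = 74.7 W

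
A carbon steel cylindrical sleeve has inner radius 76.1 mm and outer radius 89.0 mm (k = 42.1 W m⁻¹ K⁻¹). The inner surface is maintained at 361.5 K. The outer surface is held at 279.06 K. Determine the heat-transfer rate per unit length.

Q' = 2πk·ΔT/ln(r₂/r₁) = 2π × 42.1 × 82.44 / ln(0.0890/0.0761) = 1.39×10^5 W/m

Q' = 139 kW/m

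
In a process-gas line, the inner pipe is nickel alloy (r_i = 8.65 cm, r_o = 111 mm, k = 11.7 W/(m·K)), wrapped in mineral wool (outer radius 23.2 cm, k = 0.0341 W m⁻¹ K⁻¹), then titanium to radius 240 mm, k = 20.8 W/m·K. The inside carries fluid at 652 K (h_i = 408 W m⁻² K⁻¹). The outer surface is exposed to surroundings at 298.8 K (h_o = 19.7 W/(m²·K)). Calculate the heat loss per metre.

Q' = 101 W/m

Resistance network (inner→outer):
  R'_conv,in = 1/(2πr h) = 1/(2π·0.0865·408) = 0.004510 m·K/W
  R'_nickel alloy = ln(0.111/0.0865)/(2πk) = 0.2494/(2π·11.7) = 0.003392 m·K/W
  R'_mineral wool = ln(0.232/0.111)/(2πk) = 0.7372/(2π·0.0341) = 3.441 m·K/W
  R'_titanium = ln(0.240/0.232)/(2πk) = 0.03390/(2π·20.8) = 2.594×10^-4 m·K/W
  R'_conv,out = 1/(2πr h) = 1/(2π·0.240·19.7) = 0.03366 m·K/W
ΣR = 0.004510 + 0.003392 + 3.441 + 2.594×10^-4 + 0.03366 = 3.483 m·K/W
Q' = ΔT/ΣR = (652 K − 298.8 K)/3.483 = 101 W/m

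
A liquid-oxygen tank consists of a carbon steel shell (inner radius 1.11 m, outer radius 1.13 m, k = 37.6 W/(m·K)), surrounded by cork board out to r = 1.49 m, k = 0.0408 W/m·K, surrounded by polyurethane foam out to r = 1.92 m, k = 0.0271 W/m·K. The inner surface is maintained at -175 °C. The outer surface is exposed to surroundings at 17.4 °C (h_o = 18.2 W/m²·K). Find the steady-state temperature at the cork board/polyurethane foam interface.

Treat each layer as a resistance in series:
  R_carbon steel = (1/1.11 − 1/1.13)/(4πk) = 0.01595/(4π·37.6) = 3.375×10^-5 K/W
  R_cork board = (1/1.13 − 1/1.49)/(4πk) = 0.2138/(4π·0.0408) = 0.4170 K/W
  R_polyurethane foam = (1/1.49 − 1/1.92)/(4πk) = 0.1503/(4π·0.0271) = 0.4414 K/W
  R_conv,out = 1/(4πr²h) = 1/(4π·1.92²·18.2) = 0.001186 K/W
ΣR = 3.375×10^-5 + 0.4170 + 0.4414 + 0.001186 = 0.8596 K/W
Q = ΔT/ΣR = (-175 °C − 17.4 °C)/0.8596 = -223.8 W
From the inner boundary to the cork board/polyurethane foam interface, ΣR_partial = 0.4170 K/W.
T_interface = T_in − Q·ΣR_partial = -175 °C − (-223.8)(0.4170) = -81.7 °C

T = -81.7 °C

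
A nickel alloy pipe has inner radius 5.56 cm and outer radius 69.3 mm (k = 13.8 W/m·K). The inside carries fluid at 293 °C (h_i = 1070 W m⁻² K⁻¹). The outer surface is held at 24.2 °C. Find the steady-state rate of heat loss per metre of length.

Series thermal resistances, inner to outer:
  R'_conv,in = 1/(2πr h) = 1/(2π·0.0556·1070) = 0.002675 m·K/W
  R'_nickel alloy = ln(0.0693/0.0556)/(2πk) = 0.2203/(2π·13.8) = 0.002540 m·K/W
ΣR = 0.002675 + 0.002540 = 0.005215 m·K/W
Q' = ΔT/ΣR = (293 °C − 24.2 °C)/0.005215 = 51500 W/m

Q' = 51500 W/m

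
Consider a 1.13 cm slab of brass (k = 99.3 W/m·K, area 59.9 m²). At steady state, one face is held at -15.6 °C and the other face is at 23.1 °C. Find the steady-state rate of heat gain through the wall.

Q = kA·ΔT/L = 99.3 × 59.9 × |-15.6 °C − 23.1 °C| / 0.0113 = 2.04×10^7 W

Q = 20400 kW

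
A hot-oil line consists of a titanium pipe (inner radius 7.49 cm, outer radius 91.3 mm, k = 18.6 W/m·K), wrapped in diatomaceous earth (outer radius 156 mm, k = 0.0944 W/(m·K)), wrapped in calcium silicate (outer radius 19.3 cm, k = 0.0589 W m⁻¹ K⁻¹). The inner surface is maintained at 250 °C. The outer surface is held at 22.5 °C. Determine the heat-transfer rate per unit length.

Resistance network (inner→outer):
  R'_titanium = ln(0.0913/0.0749)/(2πk) = 0.1980/(2π·18.6) = 0.001694 m·K/W
  R'_diatomaceous earth = ln(0.156/0.0913)/(2πk) = 0.5357/(2π·0.0944) = 0.9032 m·K/W
  R'_calcium silicate = ln(0.193/0.156)/(2πk) = 0.2128/(2π·0.0589) = 0.5751 m·K/W
ΣR = 0.001694 + 0.9032 + 0.5751 = 1.480 m·K/W
Q' = ΔT/ΣR = (250 °C − 22.5 °C)/1.480 = 154 W/m

Q' = 154 W/m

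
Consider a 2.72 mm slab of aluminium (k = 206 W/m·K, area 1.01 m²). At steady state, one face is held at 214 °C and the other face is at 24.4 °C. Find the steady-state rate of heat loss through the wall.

Q = 14500 kW

Q = kA·ΔT/L = 206 × 1.01 × |214 °C − 24.4 °C| / 0.00272 = 1.45×10^7 W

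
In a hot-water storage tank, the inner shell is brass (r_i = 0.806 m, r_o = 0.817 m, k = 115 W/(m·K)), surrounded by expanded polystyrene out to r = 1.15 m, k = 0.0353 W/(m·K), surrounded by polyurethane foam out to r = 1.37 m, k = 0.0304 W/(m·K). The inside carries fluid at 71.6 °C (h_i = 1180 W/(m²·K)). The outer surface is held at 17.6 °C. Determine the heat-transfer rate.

Resistance network (inner→outer):
  R_conv,in = 1/(4πr²h) = 1/(4π·0.806²·1180) = 1.038×10^-4 K/W
  R_brass = (1/0.806 − 1/0.817)/(4πk) = 0.01670/(4π·115) = 1.156×10^-5 K/W
  R_expanded polystyrene = (1/0.817 − 1/1.15)/(4πk) = 0.3544/(4π·0.0353) = 0.7990 K/W
  R_polyurethane foam = (1/1.15 − 1/1.37)/(4πk) = 0.1396/(4π·0.0304) = 0.3655 K/W
ΣR = 1.038×10^-4 + 1.156×10^-5 + 0.7990 + 0.3655 = 1.165 K/W
Q = ΔT/ΣR = (71.6 °C − 17.6 °C)/1.165 = 46.4 W

Q = 46.4 W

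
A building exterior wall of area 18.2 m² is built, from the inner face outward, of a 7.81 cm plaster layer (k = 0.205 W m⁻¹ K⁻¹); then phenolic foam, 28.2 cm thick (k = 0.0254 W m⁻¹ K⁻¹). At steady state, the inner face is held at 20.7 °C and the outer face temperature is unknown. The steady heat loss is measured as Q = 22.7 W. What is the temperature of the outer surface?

T_out = 6.38 °C

Sum the resistances:
  R_plaster = L/(kA) = 0.0781/(0.205·18.2) = 0.02093 K/W
  R_phenolic foam = L/(kA) = 0.282/(0.0254·18.2) = 0.6100 K/W
ΣR = 0.6310 K/W
ΔT = Q·ΣR = 22.7 × 0.6310 = 14.32 K
Heat flows outward, so T_out = T_in − ΔT = 20.7 − 14.32 = 6.38 °C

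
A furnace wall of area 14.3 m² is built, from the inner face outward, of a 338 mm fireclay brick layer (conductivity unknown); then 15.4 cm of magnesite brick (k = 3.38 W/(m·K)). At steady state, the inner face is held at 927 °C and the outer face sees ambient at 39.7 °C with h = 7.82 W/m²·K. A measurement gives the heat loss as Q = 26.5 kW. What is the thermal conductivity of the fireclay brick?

ΣR = ΔT/Q = |927 − 39.7|/26500 = 0.03348 K/W
Known resistances:
  R_magnesite brick = L/(kA) = 0.154/(3.38·14.3) = 0.003186 K/W
  R_conv,out = 1/(hA) = 1/(7.82·14.3) = 0.008942 K/W
R_fireclay brick = ΣR − ΣR_known = 0.03348 − 0.01213 = 0.02135 K/W
L/(kA) = 0.02135 ⇒ k = 0.338/(0.02135·14.3) = 1.11 W/m·K

k = 1.11 W/m·K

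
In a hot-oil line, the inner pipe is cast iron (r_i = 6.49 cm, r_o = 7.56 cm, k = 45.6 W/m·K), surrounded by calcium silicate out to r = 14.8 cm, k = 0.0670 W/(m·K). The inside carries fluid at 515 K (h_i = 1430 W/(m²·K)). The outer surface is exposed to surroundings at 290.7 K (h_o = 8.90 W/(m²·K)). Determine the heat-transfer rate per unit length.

Q' = 130 W/m

Series thermal resistances, inner to outer:
  R'_conv,in = 1/(2πr h) = 1/(2π·0.0649·1430) = 0.001715 m·K/W
  R'_cast iron = ln(0.0756/0.0649)/(2πk) = 0.1526/(2π·45.6) = 5.326×10^-4 m·K/W
  R'_calcium silicate = ln(0.148/0.0756)/(2πk) = 0.6718/(2π·0.0670) = 1.596 m·K/W
  R'_conv,out = 1/(2πr h) = 1/(2π·0.148·8.90) = 0.1208 m·K/W
ΣR = 0.001715 + 5.326×10^-4 + 1.596 + 0.1208 = 1.719 m·K/W
Q' = ΔT/ΣR = (515 K − 290.7 K)/1.719 = 130 W/m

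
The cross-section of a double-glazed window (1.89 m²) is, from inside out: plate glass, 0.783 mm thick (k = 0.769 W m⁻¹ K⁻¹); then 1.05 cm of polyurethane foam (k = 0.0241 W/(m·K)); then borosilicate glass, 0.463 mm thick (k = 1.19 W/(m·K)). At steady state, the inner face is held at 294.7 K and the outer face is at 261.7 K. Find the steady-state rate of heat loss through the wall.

Q = 143 W

Series thermal resistances, inner to outer:
  R_plate glass = L/(kA) = 7.83×10^-4/(0.769·1.89) = 5.387×10^-4 K/W
  R_polyurethane foam = L/(kA) = 0.0105/(0.0241·1.89) = 0.2305 K/W
  R_borosilicate glass = L/(kA) = 4.63×10^-4/(1.19·1.89) = 2.059×10^-4 K/W
ΣR = 5.387×10^-4 + 0.2305 + 2.059×10^-4 = 0.2312 K/W
Q = ΔT/ΣR = (294.7 K − 261.7 K)/0.2312 = 143 W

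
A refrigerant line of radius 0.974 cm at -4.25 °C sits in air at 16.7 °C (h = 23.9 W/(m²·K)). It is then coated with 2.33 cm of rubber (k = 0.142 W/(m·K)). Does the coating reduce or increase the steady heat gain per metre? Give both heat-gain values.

Critical radius for a cylinder: r_cr = k/h = 0.00594 m = 0.594 cm.
Outer radius after coating: r₂ = 0.00974 + 0.0233 = 0.03304 m.
Since r₁ ≥ r_cr, any added insulation reduces the heat gain.
Bare: R = 1/(2πr₁h) = 0.6837 m·K/W; Q = 20.95/0.6837 = 30.6 W/m.
Coated: R = R_cond + R_conv = 1.571 m·K/W; Q = 20.95/1.571 = 13.3 W/m.

reduces: 30.6 → 13.3 W/m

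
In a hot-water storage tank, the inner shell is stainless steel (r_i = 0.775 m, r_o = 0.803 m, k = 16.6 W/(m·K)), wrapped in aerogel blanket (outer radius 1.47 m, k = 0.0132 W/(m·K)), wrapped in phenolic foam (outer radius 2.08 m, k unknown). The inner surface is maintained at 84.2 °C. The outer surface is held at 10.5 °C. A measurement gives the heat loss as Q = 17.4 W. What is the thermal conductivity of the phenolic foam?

ΣR = ΔT/Q = |84.2 − 10.5|/17.4 = 4.236 K/W
Known resistances:
  R_stainless steel = (1/0.775 − 1/0.803)/(4πk) = 0.04499/(4π·16.6) = 2.157×10^-4 K/W
  R_aerogel blanket = (1/0.803 − 1/1.47)/(4πk) = 0.5651/(4π·0.0132) = 3.407 K/W
R_phenolic foam = ΣR − ΣR_known = 4.236 − 3.407 = 0.8290 K/W
(1/r₁−1/r₂)/(4πk) = 0.8290 ⇒ k = 0.1995/(4π·0.8290) = 0.0192 W/m·K

k = 0.0192 W/m·K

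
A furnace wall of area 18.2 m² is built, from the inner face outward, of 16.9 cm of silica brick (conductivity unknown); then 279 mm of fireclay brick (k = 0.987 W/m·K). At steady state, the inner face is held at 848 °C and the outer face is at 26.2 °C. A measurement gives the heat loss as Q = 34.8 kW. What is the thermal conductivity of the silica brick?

ΣR = ΔT/Q = |848 − 26.2|/34800 = 0.02361 K/W
Known resistances:
  R_fireclay brick = L/(kA) = 0.279/(0.987·18.2) = 0.01553 K/W
R_silica brick = ΣR − ΣR_known = 0.02361 − 0.01553 = 0.008080 K/W
L/(kA) = 0.008080 ⇒ k = 0.169/(0.008080·18.2) = 1.15 W/m·K

k = 1.15 W/m·K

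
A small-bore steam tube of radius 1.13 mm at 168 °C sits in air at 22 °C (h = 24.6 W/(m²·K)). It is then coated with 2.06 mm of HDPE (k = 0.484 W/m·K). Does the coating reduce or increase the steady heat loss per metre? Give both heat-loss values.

Critical radius for a cylinder: r_cr = k/h = 0.0197 m = 1.97 cm.
Outer radius after coating: r₂ = 0.00113 + 0.00206 = 0.00319 m.
Since r₁ < r_cr and r₂ ≤ r_cr, the coating moves toward the maximum at r_cr — heat loss rises.
Bare: R = 1/(2πr₁h) = 5.725 m·K/W; Q = 146/5.725 = 25.5 W/m.
Coated: R = R_cond + R_conv = 2.369 m·K/W; Q = 146/2.369 = 61.6 W/m.

increases: 25.5 → 61.6 W/m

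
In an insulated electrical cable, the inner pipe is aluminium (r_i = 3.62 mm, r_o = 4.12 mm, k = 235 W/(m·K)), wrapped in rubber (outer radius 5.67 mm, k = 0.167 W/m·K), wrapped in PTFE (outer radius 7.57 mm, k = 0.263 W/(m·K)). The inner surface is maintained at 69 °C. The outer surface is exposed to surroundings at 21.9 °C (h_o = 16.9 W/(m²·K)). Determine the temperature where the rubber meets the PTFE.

T = 60.7 °C

Treat each layer as a resistance in series:
  R'_aluminium = ln(0.00412/0.00362)/(2πk) = 0.1294/(2π·235) = 8.762×10^-5 m·K/W
  R'_rubber = ln(0.00567/0.00412)/(2πk) = 0.3193/(2π·0.167) = 0.3043 m·K/W
  R'_PTFE = ln(0.00757/0.00567)/(2πk) = 0.2890/(2π·0.263) = 0.1749 m·K/W
  R'_conv,out = 1/(2πr h) = 1/(2π·0.00757·16.9) = 1.244 m·K/W
ΣR = 8.762×10^-5 + 0.3043 + 0.1749 + 1.244 = 1.723 m·K/W
Q' = ΔT/ΣR = (69 °C − 21.9 °C)/1.723 = 27.34 W/m
From the inner boundary to the rubber/PTFE interface, ΣR_partial = 0.3044 m·K/W.
T_interface = T_in − Q'·ΣR_partial = 69 °C − (27.34)(0.3044) = 60.7 °C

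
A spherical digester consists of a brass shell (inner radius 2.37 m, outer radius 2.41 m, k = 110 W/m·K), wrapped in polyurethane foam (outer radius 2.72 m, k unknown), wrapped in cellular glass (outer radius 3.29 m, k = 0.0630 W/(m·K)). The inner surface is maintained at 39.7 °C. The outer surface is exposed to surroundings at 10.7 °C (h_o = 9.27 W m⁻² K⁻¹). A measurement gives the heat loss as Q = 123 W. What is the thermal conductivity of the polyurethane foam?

ΣR = ΔT/Q = |39.7 − 10.7|/123 = 0.2358 K/W
Known resistances:
  R_brass = (1/2.37 − 1/2.41)/(4πk) = 0.007003/(4π·110) = 5.066×10^-6 K/W
  R_cellular glass = (1/2.72 − 1/3.29)/(4πk) = 0.06370/(4π·0.0630) = 0.08046 K/W
  R_conv,out = 1/(4πr²h) = 1/(4π·3.29²·9.27) = 7.931×10^-4 K/W
R_polyurethane foam = ΣR − ΣR_known = 0.2358 − 0.08126 = 0.1545 K/W
(1/r₁−1/r₂)/(4πk) = 0.1545 ⇒ k = 0.04729/(4π·0.1545) = 0.0244 W/m·K

k = 0.0244 W/m·K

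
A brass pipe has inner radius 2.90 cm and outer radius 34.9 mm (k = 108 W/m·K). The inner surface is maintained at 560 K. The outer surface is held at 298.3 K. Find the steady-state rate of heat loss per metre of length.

Q' = 2πk·ΔT/ln(r₂/r₁) = 2π × 108 × 261.7 / ln(0.0349/0.0290) = 9.59×10^5 W/m

Q' = 9.59×10^5 W/m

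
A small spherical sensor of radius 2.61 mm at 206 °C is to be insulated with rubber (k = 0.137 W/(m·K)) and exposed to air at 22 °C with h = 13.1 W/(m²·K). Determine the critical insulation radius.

For a sphere, r_cr = 2k_ins/h = 2·0.137/13.1 = 0.0209 m = 2.09 cm

r_cr = 2.09 cm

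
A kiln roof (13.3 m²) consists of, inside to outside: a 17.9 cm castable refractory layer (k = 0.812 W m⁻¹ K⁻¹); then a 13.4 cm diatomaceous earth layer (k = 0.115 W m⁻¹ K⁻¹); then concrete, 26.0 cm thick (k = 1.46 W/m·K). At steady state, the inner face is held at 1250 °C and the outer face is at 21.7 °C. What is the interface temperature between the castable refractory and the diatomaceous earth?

T = 1077 °C

Treat each layer as a resistance in series:
  R_castable refractory = L/(kA) = 0.179/(0.812·13.3) = 0.01657 K/W
  R_diatomaceous earth = L/(kA) = 0.134/(0.115·13.3) = 0.08761 K/W
  R_concrete = L/(kA) = 0.260/(1.46·13.3) = 0.01339 K/W
ΣR = 0.01657 + 0.08761 + 0.01339 = 0.1176 K/W
Q = ΔT/ΣR = (1250 °C − 21.7 °C)/0.1176 = 10440 W
From the inner boundary to the castable refractory/diatomaceous earth interface, ΣR_partial = 0.01657 K/W.
T_interface = T_in − Q·ΣR_partial = 1250 °C − (10440)(0.01657) = 1077 °C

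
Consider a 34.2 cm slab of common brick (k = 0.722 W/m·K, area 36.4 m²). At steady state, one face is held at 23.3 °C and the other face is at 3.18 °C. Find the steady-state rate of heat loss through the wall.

Q = 1550 W

Q = kA·ΔT/L = 0.722 × 36.4 × |23.3 °C − 3.18 °C| / 0.342 = 1550 W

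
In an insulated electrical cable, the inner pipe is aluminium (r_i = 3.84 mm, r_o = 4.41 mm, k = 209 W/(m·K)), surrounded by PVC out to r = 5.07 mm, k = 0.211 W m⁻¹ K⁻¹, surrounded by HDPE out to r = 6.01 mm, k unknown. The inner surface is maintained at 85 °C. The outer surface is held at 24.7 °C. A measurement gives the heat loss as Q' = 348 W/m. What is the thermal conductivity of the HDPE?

ΣR = ΔT/Q' = |85 − 24.7|/348 = 0.1733 m·K/W
Known resistances:
  R'_aluminium = ln(0.00441/0.00384)/(2πk) = 0.1384/(2π·209) = 1.054×10^-4 m·K/W
  R'_PVC = ln(0.00507/0.00441)/(2πk) = 0.1395/(2π·0.211) = 0.1052 m·K/W
R_HDPE = ΣR − ΣR_known = 0.1733 − 0.1053 = 0.06800 m·K/W
ln(r₂/r₁)/(2πk) = 0.06800 ⇒ k = 0.1701/(2π·0.06800) = 0.398 W/m·K

k = 0.398 W/m·K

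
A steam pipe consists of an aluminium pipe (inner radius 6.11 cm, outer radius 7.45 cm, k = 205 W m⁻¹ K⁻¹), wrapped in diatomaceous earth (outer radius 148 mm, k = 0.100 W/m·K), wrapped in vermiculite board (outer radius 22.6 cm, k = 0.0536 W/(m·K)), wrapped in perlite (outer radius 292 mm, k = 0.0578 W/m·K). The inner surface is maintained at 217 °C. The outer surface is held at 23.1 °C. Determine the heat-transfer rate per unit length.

Series thermal resistances, inner to outer:
  R'_aluminium = ln(0.0745/0.0611)/(2πk) = 0.1983/(2π·205) = 1.539×10^-4 m·K/W
  R'_diatomaceous earth = ln(0.148/0.0745)/(2πk) = 0.6864/(2π·0.100) = 1.092 m·K/W
  R'_vermiculite board = ln(0.226/0.148)/(2πk) = 0.4233/(2π·0.0536) = 1.257 m·K/W
  R'_perlite = ln(0.292/0.226)/(2πk) = 0.2562/(2π·0.0578) = 0.7055 m·K/W
ΣR = 1.539×10^-4 + 1.092 + 1.257 + 0.7055 = 3.055 m·K/W
Q' = ΔT/ΣR = (217 °C − 23.1 °C)/3.055 = 63.5 W/m

Q' = 63.5 W/m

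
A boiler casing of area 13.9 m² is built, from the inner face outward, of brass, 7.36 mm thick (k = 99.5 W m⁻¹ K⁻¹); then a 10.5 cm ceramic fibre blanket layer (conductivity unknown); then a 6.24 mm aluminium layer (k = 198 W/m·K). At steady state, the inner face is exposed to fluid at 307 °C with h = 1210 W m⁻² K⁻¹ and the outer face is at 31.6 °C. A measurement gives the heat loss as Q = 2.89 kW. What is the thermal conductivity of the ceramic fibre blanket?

k = 0.0793 W/m·K

ΣR = ΔT/Q = |307 − 31.6|/2890 = 0.09529 K/W
Known resistances:
  R_conv,in = 1/(hA) = 1/(1210·13.9) = 5.946×10^-5 K/W
  R_brass = L/(kA) = 0.00736/(99.5·13.9) = 5.322×10^-6 K/W
  R_aluminium = L/(kA) = 0.00624/(198·13.9) = 2.267×10^-6 K/W
R_ceramic fibre blanket = ΣR − ΣR_known = 0.09529 − 6.705×10^-5 = 0.09522 K/W
L/(kA) = 0.09522 ⇒ k = 0.105/(0.09522·13.9) = 0.0793 W/m·K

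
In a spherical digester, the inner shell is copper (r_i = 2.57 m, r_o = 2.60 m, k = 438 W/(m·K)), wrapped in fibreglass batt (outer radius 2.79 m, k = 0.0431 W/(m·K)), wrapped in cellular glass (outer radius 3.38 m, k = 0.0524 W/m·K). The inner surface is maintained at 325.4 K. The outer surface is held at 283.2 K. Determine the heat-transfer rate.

Q = 294 W

Series thermal resistances, inner to outer:
  R_copper = (1/2.57 − 1/2.60)/(4πk) = 0.004490/(4π·438) = 8.157×10^-7 K/W
  R_fibreglass batt = (1/2.60 − 1/2.79)/(4πk) = 0.02619/(4π·0.0431) = 0.04836 K/W
  R_cellular glass = (1/2.79 − 1/3.38)/(4πk) = 0.06256/(4π·0.0524) = 0.09501 K/W
ΣR = 8.157×10^-7 + 0.04836 + 0.09501 = 0.1434 K/W
Q = ΔT/ΣR = (325.4 K − 283.2 K)/0.1434 = 294 W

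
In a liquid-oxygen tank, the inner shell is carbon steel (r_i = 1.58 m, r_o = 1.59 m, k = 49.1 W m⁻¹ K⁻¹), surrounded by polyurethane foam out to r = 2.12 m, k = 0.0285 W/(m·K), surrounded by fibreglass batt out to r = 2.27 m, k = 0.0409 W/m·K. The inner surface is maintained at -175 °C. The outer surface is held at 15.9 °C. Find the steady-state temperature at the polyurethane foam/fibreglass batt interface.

T = -7.3 °C

Resistance network (inner→outer):
  R_carbon steel = (1/1.58 − 1/1.59)/(4πk) = 0.003981/(4π·49.1) = 6.451×10^-6 K/W
  R_polyurethane foam = (1/1.59 − 1/2.12)/(4πk) = 0.1572/(4π·0.0285) = 0.4390 K/W
  R_fibreglass batt = (1/2.12 − 1/2.27)/(4πk) = 0.03117/(4π·0.0409) = 0.06065 K/W
ΣR = 6.451×10^-6 + 0.4390 + 0.06065 = 0.4997 K/W
Q = ΔT/ΣR = (-175 °C − 15.9 °C)/0.4997 = -382.0 W
From the inner boundary to the polyurethane foam/fibreglass batt interface, ΣR_partial = 0.4390 K/W.
T_interface = T_in − Q·ΣR_partial = -175 °C − (-382.0)(0.4390) = -7.3 °C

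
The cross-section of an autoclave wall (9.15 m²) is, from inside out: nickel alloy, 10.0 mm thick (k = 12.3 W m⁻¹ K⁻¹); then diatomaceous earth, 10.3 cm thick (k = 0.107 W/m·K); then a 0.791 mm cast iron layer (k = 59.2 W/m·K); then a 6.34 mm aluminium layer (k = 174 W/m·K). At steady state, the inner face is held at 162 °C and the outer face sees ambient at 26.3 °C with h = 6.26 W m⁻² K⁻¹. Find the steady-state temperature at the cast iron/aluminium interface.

Series thermal resistances, inner to outer:
  R_nickel alloy = L/(kA) = 0.0100/(12.3·9.15) = 8.885×10^-5 K/W
  R_diatomaceous earth = L/(kA) = 0.103/(0.107·9.15) = 0.1052 K/W
  R_cast iron = L/(kA) = 7.91×10^-4/(59.2·9.15) = 1.460×10^-6 K/W
  R_aluminium = L/(kA) = 0.00634/(174·9.15) = 3.982×10^-6 K/W
  R_conv,out = 1/(hA) = 1/(6.26·9.15) = 0.01746 K/W
ΣR = 8.885×10^-5 + 0.1052 + 1.460×10^-6 + 3.982×10^-6 + 0.01746 = 0.1228 K/W
Q = ΔT/ΣR = (162 °C − 26.3 °C)/0.1228 = 1105 W
From the inner boundary to the cast iron/aluminium interface, ΣR_partial = 0.1053 K/W.
T_interface = T_in − Q·ΣR_partial = 162 °C − (1105)(0.1053) = 45.6 °C

T = 45.6 °C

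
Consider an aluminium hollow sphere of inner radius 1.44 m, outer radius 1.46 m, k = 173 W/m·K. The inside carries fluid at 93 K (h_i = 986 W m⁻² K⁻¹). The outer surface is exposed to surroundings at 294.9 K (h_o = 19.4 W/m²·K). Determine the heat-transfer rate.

Treat each layer as a resistance in series:
  R_conv,in = 1/(4πr²h) = 1/(4π·1.44²·986) = 3.892×10^-5 K/W
  R_aluminium = (1/1.44 − 1/1.46)/(4πk) = 0.009513/(4π·173) = 4.376×10^-6 K/W
  R_conv,out = 1/(4πr²h) = 1/(4π·1.46²·19.4) = 0.001924 K/W
ΣR = 3.892×10^-5 + 4.376×10^-6 + 0.001924 = 0.001967 K/W
Q = ΔT/ΣR = (93 K − 294.9 K)/0.001967 = -1.03×10^5 W
(Negative Q ⇒ heat flows inward; heat gain = 1.03×10^5 W.)

Q = 103 kW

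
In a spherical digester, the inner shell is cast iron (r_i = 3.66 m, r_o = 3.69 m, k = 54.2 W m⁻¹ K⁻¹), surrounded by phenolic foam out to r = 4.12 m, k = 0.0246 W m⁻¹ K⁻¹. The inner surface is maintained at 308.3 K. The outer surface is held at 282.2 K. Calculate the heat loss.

Treat each layer as a resistance in series:
  R_cast iron = (1/3.66 − 1/3.69)/(4πk) = 0.002221/(4π·54.2) = 3.261×10^-6 K/W
  R_phenolic foam = (1/3.69 − 1/4.12)/(4πk) = 0.02828/(4π·0.0246) = 0.09150 K/W
ΣR = 3.261×10^-6 + 0.09150 = 0.09150 K/W
Q = ΔT/ΣR = (308.3 K − 282.2 K)/0.09150 = 285 W

Q = 285 W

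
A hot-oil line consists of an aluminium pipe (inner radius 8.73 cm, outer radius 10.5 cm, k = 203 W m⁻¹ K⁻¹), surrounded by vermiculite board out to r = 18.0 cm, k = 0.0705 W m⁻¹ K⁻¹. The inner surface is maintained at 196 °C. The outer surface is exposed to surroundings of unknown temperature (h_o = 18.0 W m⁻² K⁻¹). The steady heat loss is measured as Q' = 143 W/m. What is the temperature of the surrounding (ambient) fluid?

Series resistances:
  R'_aluminium = ln(0.105/0.0873)/(2πk) = 0.1846/(2π·203) = 1.447×10^-4 m·K/W
  R'_vermiculite board = ln(0.180/0.105)/(2πk) = 0.5390/(2π·0.0705) = 1.217 m·K/W
  R'_conv,out = 1/(2πr h) = 1/(2π·0.180·18.0) = 0.04912 m·K/W
ΣR = 1.266 m·K/W
ΔT = Q'·ΣR = 143 × 1.266 = 181.0 K
Heat flows outward, so T_out = T_in − ΔT = 196 − 181.0 = 15.0 °C

T_out = 15.0 °C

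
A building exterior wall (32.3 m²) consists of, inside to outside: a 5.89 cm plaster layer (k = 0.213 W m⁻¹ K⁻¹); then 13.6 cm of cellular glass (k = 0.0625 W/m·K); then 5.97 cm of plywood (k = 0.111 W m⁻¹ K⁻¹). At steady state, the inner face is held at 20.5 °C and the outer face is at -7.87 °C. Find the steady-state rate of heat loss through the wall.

Series thermal resistances, inner to outer:
  R_plaster = L/(kA) = 0.0589/(0.213·32.3) = 0.008561 K/W
  R_cellular glass = L/(kA) = 0.136/(0.0625·32.3) = 0.06737 K/W
  R_plywood = L/(kA) = 0.0597/(0.111·32.3) = 0.01665 K/W
ΣR = 0.008561 + 0.06737 + 0.01665 = 0.09258 K/W
Q = ΔT/ΣR = (20.5 °C − -7.87 °C)/0.09258 = 306 W

Q = 306 W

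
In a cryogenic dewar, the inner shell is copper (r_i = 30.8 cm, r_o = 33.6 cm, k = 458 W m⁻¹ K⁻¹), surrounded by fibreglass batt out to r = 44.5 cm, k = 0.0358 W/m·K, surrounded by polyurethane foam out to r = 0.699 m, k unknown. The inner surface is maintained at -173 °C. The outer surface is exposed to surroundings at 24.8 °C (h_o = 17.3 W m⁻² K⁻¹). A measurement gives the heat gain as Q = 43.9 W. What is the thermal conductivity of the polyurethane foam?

ΣR = ΔT/Q = |-173 − 24.8|/43.9 = 4.506 K/W
Known resistances:
  R_copper = (1/0.308 − 1/0.336)/(4πk) = 0.2706/(4π·458) = 4.701×10^-5 K/W
  R_fibreglass batt = (1/0.336 − 1/0.445)/(4πk) = 0.7290/(4π·0.0358) = 1.620 K/W
  R_conv,out = 1/(4πr²h) = 1/(4π·0.699²·17.3) = 0.009414 K/W
R_polyurethane foam = ΣR − ΣR_known = 4.506 − 1.629 = 2.877 K/W
(1/r₁−1/r₂)/(4πk) = 2.877 ⇒ k = 0.8166/(4π·2.877) = 0.0226 W/m·K

k = 0.0226 W/m·K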